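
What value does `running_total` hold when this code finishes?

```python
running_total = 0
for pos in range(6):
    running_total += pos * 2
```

Let's trace through this code step by step.

Initialize: running_total = 0
Entering loop: for pos in range(6):

After execution: running_total = 30
30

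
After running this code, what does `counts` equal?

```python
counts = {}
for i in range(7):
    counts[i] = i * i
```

Let's trace through this code step by step.

Initialize: counts = {}
Entering loop: for i in range(7):

After execution: counts = {0: 0, 1: 1, 2: 4, 3: 9, 4: 16, 5: 25, 6: 36}
{0: 0, 1: 1, 2: 4, 3: 9, 4: 16, 5: 25, 6: 36}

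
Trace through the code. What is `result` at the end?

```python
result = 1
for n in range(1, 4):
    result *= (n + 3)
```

Let's trace through this code step by step.

Initialize: result = 1
Entering loop: for n in range(1, 4):

After execution: result = 120
120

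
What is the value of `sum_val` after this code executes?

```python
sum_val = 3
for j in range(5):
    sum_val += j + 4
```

Let's trace through this code step by step.

Initialize: sum_val = 3
Entering loop: for j in range(5):

After execution: sum_val = 33
33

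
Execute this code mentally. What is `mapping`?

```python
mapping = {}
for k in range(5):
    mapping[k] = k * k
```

Let's trace through this code step by step.

Initialize: mapping = {}
Entering loop: for k in range(5):

After execution: mapping = {0: 0, 1: 1, 2: 4, 3: 9, 4: 16}
{0: 0, 1: 1, 2: 4, 3: 9, 4: 16}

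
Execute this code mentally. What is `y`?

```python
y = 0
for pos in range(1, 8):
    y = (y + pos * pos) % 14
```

Let's trace through this code step by step.

Initialize: y = 0
Entering loop: for pos in range(1, 8):

After execution: y = 0
0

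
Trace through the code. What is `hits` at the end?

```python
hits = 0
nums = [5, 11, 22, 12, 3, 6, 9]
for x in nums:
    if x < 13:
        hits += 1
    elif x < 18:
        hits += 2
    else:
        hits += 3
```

Let's trace through this code step by step.

Initialize: hits = 0
Initialize: nums = [5, 11, 22, 12, 3, 6, 9]
Entering loop: for x in nums:

After execution: hits = 9
9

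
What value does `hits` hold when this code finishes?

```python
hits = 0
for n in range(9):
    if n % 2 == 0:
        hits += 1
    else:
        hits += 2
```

Let's trace through this code step by step.

Initialize: hits = 0
Entering loop: for n in range(9):

After execution: hits = 13
13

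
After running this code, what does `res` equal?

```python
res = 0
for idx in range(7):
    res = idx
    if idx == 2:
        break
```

Let's trace through this code step by step.

Initialize: res = 0
Entering loop: for idx in range(7):

After execution: res = 2
2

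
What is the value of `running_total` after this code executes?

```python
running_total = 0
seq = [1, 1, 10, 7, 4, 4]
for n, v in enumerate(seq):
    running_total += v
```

Let's trace through this code step by step.

Initialize: running_total = 0
Initialize: seq = [1, 1, 10, 7, 4, 4]
Entering loop: for n, v in enumerate(seq):

After execution: running_total = 27
27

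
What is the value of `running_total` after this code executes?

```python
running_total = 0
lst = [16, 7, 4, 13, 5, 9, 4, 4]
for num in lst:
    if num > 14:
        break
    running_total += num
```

Let's trace through this code step by step.

Initialize: running_total = 0
Initialize: lst = [16, 7, 4, 13, 5, 9, 4, 4]
Entering loop: for num in lst:

After execution: running_total = 0
0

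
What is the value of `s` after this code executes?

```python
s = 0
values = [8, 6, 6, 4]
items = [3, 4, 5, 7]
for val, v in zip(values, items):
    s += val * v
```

Let's trace through this code step by step.

Initialize: s = 0
Initialize: values = [8, 6, 6, 4]
Initialize: items = [3, 4, 5, 7]
Entering loop: for val, v in zip(values, items):

After execution: s = 106
106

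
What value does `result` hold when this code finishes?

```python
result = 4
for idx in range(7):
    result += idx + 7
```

Let's trace through this code step by step.

Initialize: result = 4
Entering loop: for idx in range(7):

After execution: result = 74
74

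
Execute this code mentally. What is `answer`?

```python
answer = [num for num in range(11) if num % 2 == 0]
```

Let's trace through this code step by step.

Initialize: answer = [num for num in range(11) if num % 2 == 0]

After execution: answer = [0, 2, 4, 6, 8, 10]
[0, 2, 4, 6, 8, 10]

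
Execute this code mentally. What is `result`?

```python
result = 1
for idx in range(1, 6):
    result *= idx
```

Let's trace through this code step by step.

Initialize: result = 1
Entering loop: for idx in range(1, 6):

After execution: result = 120
120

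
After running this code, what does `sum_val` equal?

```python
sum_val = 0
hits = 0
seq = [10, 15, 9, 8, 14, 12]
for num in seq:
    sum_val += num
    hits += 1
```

Let's trace through this code step by step.

Initialize: sum_val = 0
Initialize: hits = 0
Initialize: seq = [10, 15, 9, 8, 14, 12]
Entering loop: for num in seq:

After execution: sum_val = 68
68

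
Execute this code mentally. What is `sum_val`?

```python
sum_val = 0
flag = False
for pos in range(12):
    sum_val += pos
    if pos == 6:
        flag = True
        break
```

Let's trace through this code step by step.

Initialize: sum_val = 0
Initialize: flag = False
Entering loop: for pos in range(12):

After execution: sum_val = 21
21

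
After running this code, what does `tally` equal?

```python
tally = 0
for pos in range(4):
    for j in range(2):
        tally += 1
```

Let's trace through this code step by step.

Initialize: tally = 0
Entering loop: for pos in range(4):

After execution: tally = 8
8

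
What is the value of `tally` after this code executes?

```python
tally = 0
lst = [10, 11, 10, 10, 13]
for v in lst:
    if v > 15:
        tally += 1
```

Let's trace through this code step by step.

Initialize: tally = 0
Initialize: lst = [10, 11, 10, 10, 13]
Entering loop: for v in lst:

After execution: tally = 0
0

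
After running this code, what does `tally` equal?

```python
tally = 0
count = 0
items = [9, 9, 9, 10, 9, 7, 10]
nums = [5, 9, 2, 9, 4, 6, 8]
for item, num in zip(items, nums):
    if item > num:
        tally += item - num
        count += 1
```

Let's trace through this code step by step.

Initialize: tally = 0
Initialize: count = 0
Initialize: items = [9, 9, 9, 10, 9, 7, 10]
Initialize: nums = [5, 9, 2, 9, 4, 6, 8]
Entering loop: for item, num in zip(items, nums):

After execution: tally = 20
20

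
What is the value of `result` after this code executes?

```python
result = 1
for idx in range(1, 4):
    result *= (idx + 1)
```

Let's trace through this code step by step.

Initialize: result = 1
Entering loop: for idx in range(1, 4):

After execution: result = 24
24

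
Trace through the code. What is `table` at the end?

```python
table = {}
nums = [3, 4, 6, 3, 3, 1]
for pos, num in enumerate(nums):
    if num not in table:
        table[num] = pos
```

Let's trace through this code step by step.

Initialize: table = {}
Initialize: nums = [3, 4, 6, 3, 3, 1]
Entering loop: for pos, num in enumerate(nums):

After execution: table = {3: 0, 4: 1, 6: 2, 1: 5}
{3: 0, 4: 1, 6: 2, 1: 5}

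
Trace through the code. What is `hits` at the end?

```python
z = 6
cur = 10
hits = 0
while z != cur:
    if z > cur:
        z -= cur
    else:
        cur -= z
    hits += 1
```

Let's trace through this code step by step.

Initialize: z = 6
Initialize: cur = 10
Initialize: hits = 0
Entering loop: while z != cur:

After execution: hits = 3
3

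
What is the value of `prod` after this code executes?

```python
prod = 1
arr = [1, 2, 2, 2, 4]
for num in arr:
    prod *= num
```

Let's trace through this code step by step.

Initialize: prod = 1
Initialize: arr = [1, 2, 2, 2, 4]
Entering loop: for num in arr:

After execution: prod = 32
32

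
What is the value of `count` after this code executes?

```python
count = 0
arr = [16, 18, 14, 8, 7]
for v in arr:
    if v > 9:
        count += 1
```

Let's trace through this code step by step.

Initialize: count = 0
Initialize: arr = [16, 18, 14, 8, 7]
Entering loop: for v in arr:

After execution: count = 3
3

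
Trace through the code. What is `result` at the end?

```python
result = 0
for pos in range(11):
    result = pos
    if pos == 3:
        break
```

Let's trace through this code step by step.

Initialize: result = 0
Entering loop: for pos in range(11):

After execution: result = 3
3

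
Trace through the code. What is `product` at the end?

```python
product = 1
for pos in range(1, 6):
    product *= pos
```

Let's trace through this code step by step.

Initialize: product = 1
Entering loop: for pos in range(1, 6):

After execution: product = 120
120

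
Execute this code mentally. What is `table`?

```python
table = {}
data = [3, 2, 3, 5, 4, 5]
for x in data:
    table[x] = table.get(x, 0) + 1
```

Let's trace through this code step by step.

Initialize: table = {}
Initialize: data = [3, 2, 3, 5, 4, 5]
Entering loop: for x in data:

After execution: table = {3: 2, 2: 1, 5: 2, 4: 1}
{3: 2, 2: 1, 5: 2, 4: 1}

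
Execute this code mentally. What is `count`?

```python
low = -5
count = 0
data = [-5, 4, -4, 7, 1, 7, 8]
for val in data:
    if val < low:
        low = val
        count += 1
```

Let's trace through this code step by step.

Initialize: low = -5
Initialize: count = 0
Initialize: data = [-5, 4, -4, 7, 1, 7, 8]
Entering loop: for val in data:

After execution: count = 0
0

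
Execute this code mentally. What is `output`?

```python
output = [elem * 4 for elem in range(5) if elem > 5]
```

Let's trace through this code step by step.

Initialize: output = [elem * 4 for elem in range(5) if elem > 5]

After execution: output = []
[]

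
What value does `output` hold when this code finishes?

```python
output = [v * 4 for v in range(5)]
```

Let's trace through this code step by step.

Initialize: output = [v * 4 for v in range(5)]

After execution: output = [0, 4, 8, 12, 16]
[0, 4, 8, 12, 16]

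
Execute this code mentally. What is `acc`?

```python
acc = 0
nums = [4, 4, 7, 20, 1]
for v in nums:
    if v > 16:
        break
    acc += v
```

Let's trace through this code step by step.

Initialize: acc = 0
Initialize: nums = [4, 4, 7, 20, 1]
Entering loop: for v in nums:

After execution: acc = 15
15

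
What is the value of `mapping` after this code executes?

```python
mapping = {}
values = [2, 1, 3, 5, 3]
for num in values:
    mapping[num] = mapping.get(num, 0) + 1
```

Let's trace through this code step by step.

Initialize: mapping = {}
Initialize: values = [2, 1, 3, 5, 3]
Entering loop: for num in values:

After execution: mapping = {2: 1, 1: 1, 3: 2, 5: 1}
{2: 1, 1: 1, 3: 2, 5: 1}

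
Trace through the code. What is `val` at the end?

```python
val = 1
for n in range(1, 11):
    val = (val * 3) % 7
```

Let's trace through this code step by step.

Initialize: val = 1
Entering loop: for n in range(1, 11):

After execution: val = 4
4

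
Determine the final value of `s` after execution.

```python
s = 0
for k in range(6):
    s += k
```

Let's trace through this code step by step.

Initialize: s = 0
Entering loop: for k in range(6):

After execution: s = 15
15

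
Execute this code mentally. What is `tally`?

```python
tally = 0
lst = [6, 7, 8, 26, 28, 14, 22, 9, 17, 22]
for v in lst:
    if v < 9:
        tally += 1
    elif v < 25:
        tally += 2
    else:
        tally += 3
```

Let's trace through this code step by step.

Initialize: tally = 0
Initialize: lst = [6, 7, 8, 26, 28, 14, 22, 9, 17, 22]
Entering loop: for v in lst:

After execution: tally = 19
19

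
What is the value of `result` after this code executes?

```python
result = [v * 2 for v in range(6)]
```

Let's trace through this code step by step.

Initialize: result = [v * 2 for v in range(6)]

After execution: result = [0, 2, 4, 6, 8, 10]
[0, 2, 4, 6, 8, 10]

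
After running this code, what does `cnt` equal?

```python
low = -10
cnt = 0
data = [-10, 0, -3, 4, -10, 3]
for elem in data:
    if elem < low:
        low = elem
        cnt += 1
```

Let's trace through this code step by step.

Initialize: low = -10
Initialize: cnt = 0
Initialize: data = [-10, 0, -3, 4, -10, 3]
Entering loop: for elem in data:

After execution: cnt = 0
0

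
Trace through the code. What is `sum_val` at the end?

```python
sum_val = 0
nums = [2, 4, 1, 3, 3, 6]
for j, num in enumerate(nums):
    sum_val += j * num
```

Let's trace through this code step by step.

Initialize: sum_val = 0
Initialize: nums = [2, 4, 1, 3, 3, 6]
Entering loop: for j, num in enumerate(nums):

After execution: sum_val = 57
57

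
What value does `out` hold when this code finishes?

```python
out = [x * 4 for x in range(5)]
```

Let's trace through this code step by step.

Initialize: out = [x * 4 for x in range(5)]

After execution: out = [0, 4, 8, 12, 16]
[0, 4, 8, 12, 16]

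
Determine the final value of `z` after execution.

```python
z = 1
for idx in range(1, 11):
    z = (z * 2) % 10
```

Let's trace through this code step by step.

Initialize: z = 1
Entering loop: for idx in range(1, 11):

After execution: z = 4
4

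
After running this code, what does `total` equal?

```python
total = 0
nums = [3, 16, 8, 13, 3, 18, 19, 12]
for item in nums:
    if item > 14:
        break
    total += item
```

Let's trace through this code step by step.

Initialize: total = 0
Initialize: nums = [3, 16, 8, 13, 3, 18, 19, 12]
Entering loop: for item in nums:

After execution: total = 3
3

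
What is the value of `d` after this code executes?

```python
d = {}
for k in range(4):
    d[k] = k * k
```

Let's trace through this code step by step.

Initialize: d = {}
Entering loop: for k in range(4):

After execution: d = {0: 0, 1: 1, 2: 4, 3: 9}
{0: 0, 1: 1, 2: 4, 3: 9}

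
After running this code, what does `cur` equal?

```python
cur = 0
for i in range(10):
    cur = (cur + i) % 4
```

Let's trace through this code step by step.

Initialize: cur = 0
Entering loop: for i in range(10):

After execution: cur = 1
1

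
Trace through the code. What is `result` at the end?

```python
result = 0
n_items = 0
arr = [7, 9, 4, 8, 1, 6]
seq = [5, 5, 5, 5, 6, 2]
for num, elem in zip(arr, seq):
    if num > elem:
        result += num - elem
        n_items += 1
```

Let's trace through this code step by step.

Initialize: result = 0
Initialize: n_items = 0
Initialize: arr = [7, 9, 4, 8, 1, 6]
Initialize: seq = [5, 5, 5, 5, 6, 2]
Entering loop: for num, elem in zip(arr, seq):

After execution: result = 13
13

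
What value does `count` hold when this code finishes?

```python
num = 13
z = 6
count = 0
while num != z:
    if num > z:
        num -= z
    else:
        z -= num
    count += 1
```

Let's trace through this code step by step.

Initialize: num = 13
Initialize: z = 6
Initialize: count = 0
Entering loop: while num != z:

After execution: count = 7
7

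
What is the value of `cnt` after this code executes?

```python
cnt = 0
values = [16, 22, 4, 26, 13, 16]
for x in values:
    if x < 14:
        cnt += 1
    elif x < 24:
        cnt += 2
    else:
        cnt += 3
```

Let's trace through this code step by step.

Initialize: cnt = 0
Initialize: values = [16, 22, 4, 26, 13, 16]
Entering loop: for x in values:

After execution: cnt = 11
11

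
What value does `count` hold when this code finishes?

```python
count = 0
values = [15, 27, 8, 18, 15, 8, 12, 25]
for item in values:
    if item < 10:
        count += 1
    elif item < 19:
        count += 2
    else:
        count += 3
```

Let's trace through this code step by step.

Initialize: count = 0
Initialize: values = [15, 27, 8, 18, 15, 8, 12, 25]
Entering loop: for item in values:

After execution: count = 16
16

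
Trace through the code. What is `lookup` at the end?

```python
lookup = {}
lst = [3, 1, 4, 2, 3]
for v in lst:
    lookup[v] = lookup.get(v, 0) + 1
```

Let's trace through this code step by step.

Initialize: lookup = {}
Initialize: lst = [3, 1, 4, 2, 3]
Entering loop: for v in lst:

After execution: lookup = {3: 2, 1: 1, 4: 1, 2: 1}
{3: 2, 1: 1, 4: 1, 2: 1}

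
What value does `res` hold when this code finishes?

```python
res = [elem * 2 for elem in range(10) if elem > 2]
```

Let's trace through this code step by step.

Initialize: res = [elem * 2 for elem in range(10) if elem > 2]

After execution: res = [6, 8, 10, 12, 14, 16, 18]
[6, 8, 10, 12, 14, 16, 18]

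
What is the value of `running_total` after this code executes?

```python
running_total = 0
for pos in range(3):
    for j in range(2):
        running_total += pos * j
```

Let's trace through this code step by step.

Initialize: running_total = 0
Entering loop: for pos in range(3):

After execution: running_total = 3
3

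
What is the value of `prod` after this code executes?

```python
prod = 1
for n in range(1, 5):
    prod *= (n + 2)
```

Let's trace through this code step by step.

Initialize: prod = 1
Entering loop: for n in range(1, 5):

After execution: prod = 360
360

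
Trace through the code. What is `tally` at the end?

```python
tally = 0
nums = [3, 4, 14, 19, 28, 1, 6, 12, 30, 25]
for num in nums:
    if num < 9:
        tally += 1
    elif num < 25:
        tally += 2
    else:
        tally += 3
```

Let's trace through this code step by step.

Initialize: tally = 0
Initialize: nums = [3, 4, 14, 19, 28, 1, 6, 12, 30, 25]
Entering loop: for num in nums:

After execution: tally = 19
19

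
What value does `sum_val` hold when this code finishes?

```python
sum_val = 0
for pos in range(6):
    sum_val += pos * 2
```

Let's trace through this code step by step.

Initialize: sum_val = 0
Entering loop: for pos in range(6):

After execution: sum_val = 30
30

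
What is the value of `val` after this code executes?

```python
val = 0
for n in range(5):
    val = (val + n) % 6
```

Let's trace through this code step by step.

Initialize: val = 0
Entering loop: for n in range(5):

After execution: val = 4
4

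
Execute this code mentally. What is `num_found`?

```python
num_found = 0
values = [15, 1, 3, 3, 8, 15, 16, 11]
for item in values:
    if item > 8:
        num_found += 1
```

Let's trace through this code step by step.

Initialize: num_found = 0
Initialize: values = [15, 1, 3, 3, 8, 15, 16, 11]
Entering loop: for item in values:

After execution: num_found = 4
4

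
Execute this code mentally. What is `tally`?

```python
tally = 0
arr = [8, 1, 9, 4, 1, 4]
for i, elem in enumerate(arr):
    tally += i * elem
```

Let's trace through this code step by step.

Initialize: tally = 0
Initialize: arr = [8, 1, 9, 4, 1, 4]
Entering loop: for i, elem in enumerate(arr):

After execution: tally = 55
55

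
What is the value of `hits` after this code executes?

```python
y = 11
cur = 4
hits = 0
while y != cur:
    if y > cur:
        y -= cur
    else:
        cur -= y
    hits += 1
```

Let's trace through this code step by step.

Initialize: y = 11
Initialize: cur = 4
Initialize: hits = 0
Entering loop: while y != cur:

After execution: hits = 5
5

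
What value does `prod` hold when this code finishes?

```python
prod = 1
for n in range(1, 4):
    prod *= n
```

Let's trace through this code step by step.

Initialize: prod = 1
Entering loop: for n in range(1, 4):

After execution: prod = 6
6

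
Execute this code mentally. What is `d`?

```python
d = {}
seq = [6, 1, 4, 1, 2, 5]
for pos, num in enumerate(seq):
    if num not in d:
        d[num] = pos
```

Let's trace through this code step by step.

Initialize: d = {}
Initialize: seq = [6, 1, 4, 1, 2, 5]
Entering loop: for pos, num in enumerate(seq):

After execution: d = {6: 0, 1: 1, 4: 2, 2: 4, 5: 5}
{6: 0, 1: 1, 4: 2, 2: 4, 5: 5}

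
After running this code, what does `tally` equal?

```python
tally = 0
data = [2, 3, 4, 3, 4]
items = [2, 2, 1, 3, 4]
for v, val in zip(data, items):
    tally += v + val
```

Let's trace through this code step by step.

Initialize: tally = 0
Initialize: data = [2, 3, 4, 3, 4]
Initialize: items = [2, 2, 1, 3, 4]
Entering loop: for v, val in zip(data, items):

After execution: tally = 28
28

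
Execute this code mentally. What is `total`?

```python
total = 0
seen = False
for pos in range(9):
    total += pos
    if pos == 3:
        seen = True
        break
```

Let's trace through this code step by step.

Initialize: total = 0
Initialize: seen = False
Entering loop: for pos in range(9):

After execution: total = 6
6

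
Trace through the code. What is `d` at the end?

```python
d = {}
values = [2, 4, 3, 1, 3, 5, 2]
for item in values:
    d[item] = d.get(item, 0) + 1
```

Let's trace through this code step by step.

Initialize: d = {}
Initialize: values = [2, 4, 3, 1, 3, 5, 2]
Entering loop: for item in values:

After execution: d = {2: 2, 4: 1, 3: 2, 1: 1, 5: 1}
{2: 2, 4: 1, 3: 2, 1: 1, 5: 1}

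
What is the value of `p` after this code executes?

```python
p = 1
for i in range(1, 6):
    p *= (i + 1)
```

Let's trace through this code step by step.

Initialize: p = 1
Entering loop: for i in range(1, 6):

After execution: p = 720
720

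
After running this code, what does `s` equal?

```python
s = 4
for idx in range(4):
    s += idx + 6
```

Let's trace through this code step by step.

Initialize: s = 4
Entering loop: for idx in range(4):

After execution: s = 34
34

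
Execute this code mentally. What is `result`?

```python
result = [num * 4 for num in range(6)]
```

Let's trace through this code step by step.

Initialize: result = [num * 4 for num in range(6)]

After execution: result = [0, 4, 8, 12, 16, 20]
[0, 4, 8, 12, 16, 20]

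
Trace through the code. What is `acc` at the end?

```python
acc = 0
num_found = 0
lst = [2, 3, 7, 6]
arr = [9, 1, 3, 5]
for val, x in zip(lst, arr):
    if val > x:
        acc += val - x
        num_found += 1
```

Let's trace through this code step by step.

Initialize: acc = 0
Initialize: num_found = 0
Initialize: lst = [2, 3, 7, 6]
Initialize: arr = [9, 1, 3, 5]
Entering loop: for val, x in zip(lst, arr):

After execution: acc = 7
7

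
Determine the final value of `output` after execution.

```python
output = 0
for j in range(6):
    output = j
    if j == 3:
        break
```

Let's trace through this code step by step.

Initialize: output = 0
Entering loop: for j in range(6):

After execution: output = 3
3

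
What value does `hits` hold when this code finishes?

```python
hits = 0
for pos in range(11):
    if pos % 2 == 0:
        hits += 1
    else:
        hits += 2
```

Let's trace through this code step by step.

Initialize: hits = 0
Entering loop: for pos in range(11):

After execution: hits = 16
16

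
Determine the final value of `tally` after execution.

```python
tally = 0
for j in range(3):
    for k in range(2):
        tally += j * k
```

Let's trace through this code step by step.

Initialize: tally = 0
Entering loop: for j in range(3):

After execution: tally = 3
3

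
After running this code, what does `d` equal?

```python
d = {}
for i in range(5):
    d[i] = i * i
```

Let's trace through this code step by step.

Initialize: d = {}
Entering loop: for i in range(5):

After execution: d = {0: 0, 1: 1, 2: 4, 3: 9, 4: 16}
{0: 0, 1: 1, 2: 4, 3: 9, 4: 16}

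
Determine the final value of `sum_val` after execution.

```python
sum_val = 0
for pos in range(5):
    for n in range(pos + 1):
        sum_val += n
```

Let's trace through this code step by step.

Initialize: sum_val = 0
Entering loop: for pos in range(5):

After execution: sum_val = 20
20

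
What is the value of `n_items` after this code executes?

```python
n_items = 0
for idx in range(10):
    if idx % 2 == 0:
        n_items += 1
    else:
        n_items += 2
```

Let's trace through this code step by step.

Initialize: n_items = 0
Entering loop: for idx in range(10):

After execution: n_items = 15
15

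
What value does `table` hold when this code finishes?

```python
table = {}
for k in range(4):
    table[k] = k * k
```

Let's trace through this code step by step.

Initialize: table = {}
Entering loop: for k in range(4):

After execution: table = {0: 0, 1: 1, 2: 4, 3: 9}
{0: 0, 1: 1, 2: 4, 3: 9}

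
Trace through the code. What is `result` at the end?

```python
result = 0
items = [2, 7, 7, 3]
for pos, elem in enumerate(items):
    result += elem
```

Let's trace through this code step by step.

Initialize: result = 0
Initialize: items = [2, 7, 7, 3]
Entering loop: for pos, elem in enumerate(items):

After execution: result = 19
19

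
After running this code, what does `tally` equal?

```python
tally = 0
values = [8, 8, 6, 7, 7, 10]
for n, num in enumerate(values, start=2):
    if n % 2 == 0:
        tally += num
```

Let's trace through this code step by step.

Initialize: tally = 0
Initialize: values = [8, 8, 6, 7, 7, 10]
Entering loop: for n, num in enumerate(values, start=2):

After execution: tally = 21
21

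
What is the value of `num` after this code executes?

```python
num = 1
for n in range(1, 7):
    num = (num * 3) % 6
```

Let's trace through this code step by step.

Initialize: num = 1
Entering loop: for n in range(1, 7):

After execution: num = 3
3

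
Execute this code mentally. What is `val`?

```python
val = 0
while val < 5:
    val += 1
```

Let's trace through this code step by step.

Initialize: val = 0
Entering loop: while val < 5:

After execution: val = 5
5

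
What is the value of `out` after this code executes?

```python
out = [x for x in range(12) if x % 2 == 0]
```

Let's trace through this code step by step.

Initialize: out = [x for x in range(12) if x % 2 == 0]

After execution: out = [0, 2, 4, 6, 8, 10]
[0, 2, 4, 6, 8, 10]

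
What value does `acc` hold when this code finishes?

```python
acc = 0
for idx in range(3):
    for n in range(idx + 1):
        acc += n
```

Let's trace through this code step by step.

Initialize: acc = 0
Entering loop: for idx in range(3):

After execution: acc = 4
4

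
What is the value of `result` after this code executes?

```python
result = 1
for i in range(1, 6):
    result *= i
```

Let's trace through this code step by step.

Initialize: result = 1
Entering loop: for i in range(1, 6):

After execution: result = 120
120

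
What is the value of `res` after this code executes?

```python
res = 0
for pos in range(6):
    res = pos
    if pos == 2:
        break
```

Let's trace through this code step by step.

Initialize: res = 0
Entering loop: for pos in range(6):

After execution: res = 2
2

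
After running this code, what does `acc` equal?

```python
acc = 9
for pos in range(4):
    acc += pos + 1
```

Let's trace through this code step by step.

Initialize: acc = 9
Entering loop: for pos in range(4):

After execution: acc = 19
19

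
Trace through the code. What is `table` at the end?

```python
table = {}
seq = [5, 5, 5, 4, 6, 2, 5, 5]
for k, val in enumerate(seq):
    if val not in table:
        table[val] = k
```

Let's trace through this code step by step.

Initialize: table = {}
Initialize: seq = [5, 5, 5, 4, 6, 2, 5, 5]
Entering loop: for k, val in enumerate(seq):

After execution: table = {5: 0, 4: 3, 6: 4, 2: 5}
{5: 0, 4: 3, 6: 4, 2: 5}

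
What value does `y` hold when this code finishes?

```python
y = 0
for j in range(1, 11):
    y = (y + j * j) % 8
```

Let's trace through this code step by step.

Initialize: y = 0
Entering loop: for j in range(1, 11):

After execution: y = 1
1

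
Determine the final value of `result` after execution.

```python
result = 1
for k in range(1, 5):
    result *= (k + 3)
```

Let's trace through this code step by step.

Initialize: result = 1
Entering loop: for k in range(1, 5):

After execution: result = 840
840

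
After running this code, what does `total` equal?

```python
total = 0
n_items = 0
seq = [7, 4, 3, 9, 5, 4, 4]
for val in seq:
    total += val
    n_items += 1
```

Let's trace through this code step by step.

Initialize: total = 0
Initialize: n_items = 0
Initialize: seq = [7, 4, 3, 9, 5, 4, 4]
Entering loop: for val in seq:

After execution: total = 36
36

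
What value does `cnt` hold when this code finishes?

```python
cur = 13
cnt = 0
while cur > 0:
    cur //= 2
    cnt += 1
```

Let's trace through this code step by step.

Initialize: cur = 13
Initialize: cnt = 0
Entering loop: while cur > 0:

After execution: cnt = 4
4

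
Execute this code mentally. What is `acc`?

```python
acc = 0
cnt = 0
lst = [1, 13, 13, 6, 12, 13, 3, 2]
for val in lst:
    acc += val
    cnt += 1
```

Let's trace through this code step by step.

Initialize: acc = 0
Initialize: cnt = 0
Initialize: lst = [1, 13, 13, 6, 12, 13, 3, 2]
Entering loop: for val in lst:

After execution: acc = 63
63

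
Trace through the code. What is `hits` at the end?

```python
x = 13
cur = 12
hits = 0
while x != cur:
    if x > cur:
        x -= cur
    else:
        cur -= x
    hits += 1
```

Let's trace through this code step by step.

Initialize: x = 13
Initialize: cur = 12
Initialize: hits = 0
Entering loop: while x != cur:

After execution: hits = 12
12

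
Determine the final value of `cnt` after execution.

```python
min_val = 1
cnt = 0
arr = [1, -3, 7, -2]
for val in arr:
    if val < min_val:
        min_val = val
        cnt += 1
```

Let's trace through this code step by step.

Initialize: min_val = 1
Initialize: cnt = 0
Initialize: arr = [1, -3, 7, -2]
Entering loop: for val in arr:

After execution: cnt = 1
1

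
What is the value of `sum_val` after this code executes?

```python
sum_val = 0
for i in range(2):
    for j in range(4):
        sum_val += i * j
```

Let's trace through this code step by step.

Initialize: sum_val = 0
Entering loop: for i in range(2):

After execution: sum_val = 6
6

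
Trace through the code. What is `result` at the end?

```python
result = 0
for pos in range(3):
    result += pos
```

Let's trace through this code step by step.

Initialize: result = 0
Entering loop: for pos in range(3):

After execution: result = 3
3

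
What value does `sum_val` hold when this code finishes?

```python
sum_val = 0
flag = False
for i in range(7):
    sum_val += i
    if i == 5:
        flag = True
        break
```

Let's trace through this code step by step.

Initialize: sum_val = 0
Initialize: flag = False
Entering loop: for i in range(7):

After execution: sum_val = 15
15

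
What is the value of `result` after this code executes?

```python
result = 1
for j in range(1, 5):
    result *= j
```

Let's trace through this code step by step.

Initialize: result = 1
Entering loop: for j in range(1, 5):

After execution: result = 24
24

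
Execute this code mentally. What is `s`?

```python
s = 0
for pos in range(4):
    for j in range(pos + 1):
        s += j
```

Let's trace through this code step by step.

Initialize: s = 0
Entering loop: for pos in range(4):

After execution: s = 10
10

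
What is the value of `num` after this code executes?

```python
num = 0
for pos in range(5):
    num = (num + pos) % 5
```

Let's trace through this code step by step.

Initialize: num = 0
Entering loop: for pos in range(5):

After execution: num = 0
0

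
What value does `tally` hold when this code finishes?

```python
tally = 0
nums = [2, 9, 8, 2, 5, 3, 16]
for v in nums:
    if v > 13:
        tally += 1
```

Let's trace through this code step by step.

Initialize: tally = 0
Initialize: nums = [2, 9, 8, 2, 5, 3, 16]
Entering loop: for v in nums:

After execution: tally = 1
1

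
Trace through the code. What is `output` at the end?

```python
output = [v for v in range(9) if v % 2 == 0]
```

Let's trace through this code step by step.

Initialize: output = [v for v in range(9) if v % 2 == 0]

After execution: output = [0, 2, 4, 6, 8]
[0, 2, 4, 6, 8]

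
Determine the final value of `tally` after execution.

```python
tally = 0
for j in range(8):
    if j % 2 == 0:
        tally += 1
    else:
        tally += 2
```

Let's trace through this code step by step.

Initialize: tally = 0
Entering loop: for j in range(8):

After execution: tally = 12
12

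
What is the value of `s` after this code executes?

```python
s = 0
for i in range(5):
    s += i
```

Let's trace through this code step by step.

Initialize: s = 0
Entering loop: for i in range(5):

After execution: s = 10
10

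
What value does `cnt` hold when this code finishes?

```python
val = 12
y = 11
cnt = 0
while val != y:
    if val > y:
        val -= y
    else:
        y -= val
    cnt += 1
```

Let's trace through this code step by step.

Initialize: val = 12
Initialize: y = 11
Initialize: cnt = 0
Entering loop: while val != y:

After execution: cnt = 11
11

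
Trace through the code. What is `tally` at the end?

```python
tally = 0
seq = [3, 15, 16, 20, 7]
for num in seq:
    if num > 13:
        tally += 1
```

Let's trace through this code step by step.

Initialize: tally = 0
Initialize: seq = [3, 15, 16, 20, 7]
Entering loop: for num in seq:

After execution: tally = 3
3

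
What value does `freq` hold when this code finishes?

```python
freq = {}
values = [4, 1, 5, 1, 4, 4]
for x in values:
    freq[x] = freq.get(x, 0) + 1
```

Let's trace through this code step by step.

Initialize: freq = {}
Initialize: values = [4, 1, 5, 1, 4, 4]
Entering loop: for x in values:

After execution: freq = {4: 3, 1: 2, 5: 1}
{4: 3, 1: 2, 5: 1}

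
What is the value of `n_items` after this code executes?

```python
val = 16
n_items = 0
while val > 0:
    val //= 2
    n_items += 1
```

Let's trace through this code step by step.

Initialize: val = 16
Initialize: n_items = 0
Entering loop: while val > 0:

After execution: n_items = 5
5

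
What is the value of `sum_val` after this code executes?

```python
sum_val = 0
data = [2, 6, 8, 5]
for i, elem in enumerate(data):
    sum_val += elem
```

Let's trace through this code step by step.

Initialize: sum_val = 0
Initialize: data = [2, 6, 8, 5]
Entering loop: for i, elem in enumerate(data):

After execution: sum_val = 21
21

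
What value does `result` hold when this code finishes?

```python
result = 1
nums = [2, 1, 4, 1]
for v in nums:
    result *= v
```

Let's trace through this code step by step.

Initialize: result = 1
Initialize: nums = [2, 1, 4, 1]
Entering loop: for v in nums:

After execution: result = 8
8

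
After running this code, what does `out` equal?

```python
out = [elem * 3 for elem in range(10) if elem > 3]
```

Let's trace through this code step by step.

Initialize: out = [elem * 3 for elem in range(10) if elem > 3]

After execution: out = [12, 15, 18, 21, 24, 27]
[12, 15, 18, 21, 24, 27]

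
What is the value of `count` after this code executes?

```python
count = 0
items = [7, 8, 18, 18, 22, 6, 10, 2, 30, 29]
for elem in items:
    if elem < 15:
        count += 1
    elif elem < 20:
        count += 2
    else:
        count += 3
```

Let's trace through this code step by step.

Initialize: count = 0
Initialize: items = [7, 8, 18, 18, 22, 6, 10, 2, 30, 29]
Entering loop: for elem in items:

After execution: count = 18
18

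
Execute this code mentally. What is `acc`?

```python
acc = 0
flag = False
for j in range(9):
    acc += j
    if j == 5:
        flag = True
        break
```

Let's trace through this code step by step.

Initialize: acc = 0
Initialize: flag = False
Entering loop: for j in range(9):

After execution: acc = 15
15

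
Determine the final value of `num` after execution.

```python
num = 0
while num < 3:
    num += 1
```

Let's trace through this code step by step.

Initialize: num = 0
Entering loop: while num < 3:

After execution: num = 3
3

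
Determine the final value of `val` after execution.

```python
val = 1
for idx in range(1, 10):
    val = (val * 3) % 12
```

Let's trace through this code step by step.

Initialize: val = 1
Entering loop: for idx in range(1, 10):

After execution: val = 3
3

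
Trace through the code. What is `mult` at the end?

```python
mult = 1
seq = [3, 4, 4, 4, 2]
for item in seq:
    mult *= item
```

Let's trace through this code step by step.

Initialize: mult = 1
Initialize: seq = [3, 4, 4, 4, 2]
Entering loop: for item in seq:

After execution: mult = 384
384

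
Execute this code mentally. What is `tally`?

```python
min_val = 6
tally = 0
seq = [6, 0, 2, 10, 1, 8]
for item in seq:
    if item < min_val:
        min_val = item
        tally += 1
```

Let's trace through this code step by step.

Initialize: min_val = 6
Initialize: tally = 0
Initialize: seq = [6, 0, 2, 10, 1, 8]
Entering loop: for item in seq:

After execution: tally = 1
1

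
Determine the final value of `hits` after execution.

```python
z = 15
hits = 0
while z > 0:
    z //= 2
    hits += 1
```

Let's trace through this code step by step.

Initialize: z = 15
Initialize: hits = 0
Entering loop: while z > 0:

After execution: hits = 4
4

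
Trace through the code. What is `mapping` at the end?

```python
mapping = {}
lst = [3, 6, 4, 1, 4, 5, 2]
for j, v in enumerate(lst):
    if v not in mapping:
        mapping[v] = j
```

Let's trace through this code step by step.

Initialize: mapping = {}
Initialize: lst = [3, 6, 4, 1, 4, 5, 2]
Entering loop: for j, v in enumerate(lst):

After execution: mapping = {3: 0, 6: 1, 4: 2, 1: 3, 5: 5, 2: 6}
{3: 0, 6: 1, 4: 2, 1: 3, 5: 5, 2: 6}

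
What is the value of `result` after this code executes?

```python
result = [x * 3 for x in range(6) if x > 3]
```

Let's trace through this code step by step.

Initialize: result = [x * 3 for x in range(6) if x > 3]

After execution: result = [12, 15]
[12, 15]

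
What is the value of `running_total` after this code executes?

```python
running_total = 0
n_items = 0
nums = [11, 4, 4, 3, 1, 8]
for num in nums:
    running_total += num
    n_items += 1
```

Let's trace through this code step by step.

Initialize: running_total = 0
Initialize: n_items = 0
Initialize: nums = [11, 4, 4, 3, 1, 8]
Entering loop: for num in nums:

After execution: running_total = 31
31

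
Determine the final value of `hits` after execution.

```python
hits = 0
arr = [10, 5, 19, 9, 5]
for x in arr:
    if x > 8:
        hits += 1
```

Let's trace through this code step by step.

Initialize: hits = 0
Initialize: arr = [10, 5, 19, 9, 5]
Entering loop: for x in arr:

After execution: hits = 3
3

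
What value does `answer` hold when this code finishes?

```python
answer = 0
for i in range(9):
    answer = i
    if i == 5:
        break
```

Let's trace through this code step by step.

Initialize: answer = 0
Entering loop: for i in range(9):

After execution: answer = 5
5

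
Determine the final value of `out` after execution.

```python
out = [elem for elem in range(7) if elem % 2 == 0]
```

Let's trace through this code step by step.

Initialize: out = [elem for elem in range(7) if elem % 2 == 0]

After execution: out = [0, 2, 4, 6]
[0, 2, 4, 6]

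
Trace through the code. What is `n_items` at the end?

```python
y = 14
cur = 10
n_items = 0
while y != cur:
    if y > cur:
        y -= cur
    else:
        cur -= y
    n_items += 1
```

Let's trace through this code step by step.

Initialize: y = 14
Initialize: cur = 10
Initialize: n_items = 0
Entering loop: while y != cur:

After execution: n_items = 4
4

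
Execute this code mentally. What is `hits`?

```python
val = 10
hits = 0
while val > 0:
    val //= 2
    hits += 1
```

Let's trace through this code step by step.

Initialize: val = 10
Initialize: hits = 0
Entering loop: while val > 0:

After execution: hits = 4
4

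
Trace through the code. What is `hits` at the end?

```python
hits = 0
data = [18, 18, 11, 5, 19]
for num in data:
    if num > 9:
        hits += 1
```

Let's trace through this code step by step.

Initialize: hits = 0
Initialize: data = [18, 18, 11, 5, 19]
Entering loop: for num in data:

After execution: hits = 4
4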